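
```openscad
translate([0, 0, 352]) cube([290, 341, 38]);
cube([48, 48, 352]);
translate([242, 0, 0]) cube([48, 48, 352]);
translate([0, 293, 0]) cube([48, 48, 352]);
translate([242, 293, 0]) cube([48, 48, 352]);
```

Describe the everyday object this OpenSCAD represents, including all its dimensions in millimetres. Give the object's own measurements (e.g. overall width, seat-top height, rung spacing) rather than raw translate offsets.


A four-legged stool. The seat is a 290×341×38 mm slab whose top surface is at z = 390 mm; four square legs, each 48×48 mm in cross-section, run from the floor (z = 0) to the underside of the seat, each flush with a corner of the seat.


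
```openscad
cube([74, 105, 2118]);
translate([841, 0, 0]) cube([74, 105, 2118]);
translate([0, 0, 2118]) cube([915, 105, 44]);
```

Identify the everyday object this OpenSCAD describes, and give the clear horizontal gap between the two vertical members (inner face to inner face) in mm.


A door frame. The clear opening width is 767 mm.

Two 2118 mm tall posts with a header on top — a door frame. The left jamb is 74 mm wide at x = 0; the right jamb starts at x = 841. The clear opening is 841 − 74 = 767 mm.


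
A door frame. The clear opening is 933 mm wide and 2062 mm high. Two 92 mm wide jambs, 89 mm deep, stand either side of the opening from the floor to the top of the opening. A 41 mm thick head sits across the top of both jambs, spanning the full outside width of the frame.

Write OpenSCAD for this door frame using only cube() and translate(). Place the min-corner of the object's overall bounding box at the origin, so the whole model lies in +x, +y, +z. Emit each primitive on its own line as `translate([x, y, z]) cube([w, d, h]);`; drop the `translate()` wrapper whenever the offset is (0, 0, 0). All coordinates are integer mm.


cube([92, 89, 2062]);
translate([1025, 0, 0]) cube([92, 89, 2062]);
translate([0, 0, 2062]) cube([1117, 89, 41]);


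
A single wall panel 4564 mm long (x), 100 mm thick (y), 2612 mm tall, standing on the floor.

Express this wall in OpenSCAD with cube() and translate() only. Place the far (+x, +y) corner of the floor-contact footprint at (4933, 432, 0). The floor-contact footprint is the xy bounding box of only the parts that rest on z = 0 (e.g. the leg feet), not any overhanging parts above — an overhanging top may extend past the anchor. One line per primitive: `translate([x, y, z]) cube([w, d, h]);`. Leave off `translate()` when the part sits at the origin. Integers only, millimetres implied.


translate([369, 332, 0]) cube([4564, 100, 2612]);


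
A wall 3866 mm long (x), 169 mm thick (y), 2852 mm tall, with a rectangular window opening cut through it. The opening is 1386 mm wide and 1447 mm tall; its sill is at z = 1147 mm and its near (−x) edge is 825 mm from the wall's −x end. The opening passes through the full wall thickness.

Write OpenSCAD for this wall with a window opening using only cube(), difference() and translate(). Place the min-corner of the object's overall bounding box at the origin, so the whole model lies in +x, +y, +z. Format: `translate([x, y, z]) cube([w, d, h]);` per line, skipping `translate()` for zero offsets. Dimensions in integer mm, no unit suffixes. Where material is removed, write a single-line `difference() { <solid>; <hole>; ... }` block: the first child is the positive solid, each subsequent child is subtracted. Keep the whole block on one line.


difference() { cube([3866, 169, 2852]); translate([825, 0, 1147]) cube([1386, 169, 1447]); }


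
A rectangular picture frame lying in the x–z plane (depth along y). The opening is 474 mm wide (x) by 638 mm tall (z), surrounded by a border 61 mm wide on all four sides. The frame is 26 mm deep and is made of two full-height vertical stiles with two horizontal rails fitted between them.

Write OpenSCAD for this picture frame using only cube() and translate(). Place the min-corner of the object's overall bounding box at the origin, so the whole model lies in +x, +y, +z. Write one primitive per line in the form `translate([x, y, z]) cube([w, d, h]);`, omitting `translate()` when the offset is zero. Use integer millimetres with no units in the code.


cube([61, 26, 760]);
translate([535, 0, 0]) cube([61, 26, 760]);
translate([61, 0, 0]) cube([474, 26, 61]);
translate([61, 0, 699]) cube([474, 26, 61]);


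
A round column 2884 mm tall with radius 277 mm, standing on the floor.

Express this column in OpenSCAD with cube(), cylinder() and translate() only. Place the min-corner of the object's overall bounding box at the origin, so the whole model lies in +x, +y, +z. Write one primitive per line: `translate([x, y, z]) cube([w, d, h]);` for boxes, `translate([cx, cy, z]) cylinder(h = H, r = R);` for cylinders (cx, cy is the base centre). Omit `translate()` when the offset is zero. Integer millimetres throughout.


translate([277, 277, 0]) cylinder(h = 2884, r = 277);


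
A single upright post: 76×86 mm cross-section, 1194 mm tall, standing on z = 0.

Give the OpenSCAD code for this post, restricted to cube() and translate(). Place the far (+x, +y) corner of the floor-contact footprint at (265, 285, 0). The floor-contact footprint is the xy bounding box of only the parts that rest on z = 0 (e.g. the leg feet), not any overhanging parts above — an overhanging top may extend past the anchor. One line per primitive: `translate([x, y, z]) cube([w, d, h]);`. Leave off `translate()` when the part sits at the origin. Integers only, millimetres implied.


translate([189, 199, 0]) cube([76, 86, 1194]);


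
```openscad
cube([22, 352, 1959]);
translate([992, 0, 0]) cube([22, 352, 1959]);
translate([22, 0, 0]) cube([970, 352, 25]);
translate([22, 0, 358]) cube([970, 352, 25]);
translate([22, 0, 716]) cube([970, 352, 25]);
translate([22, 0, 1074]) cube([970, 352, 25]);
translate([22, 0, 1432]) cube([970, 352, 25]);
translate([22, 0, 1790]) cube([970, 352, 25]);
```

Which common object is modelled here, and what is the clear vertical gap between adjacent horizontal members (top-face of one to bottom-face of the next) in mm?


A bookshelf. The clear shelf gap is 333 mm.

Two tall side panels with 6 horizontal boards between them — a bookshelf. The first two shelf undersides are at z = 0 and z = 358; with shelf thickness 25, the clear gap is 358 − 0 − 25 = 333 mm.


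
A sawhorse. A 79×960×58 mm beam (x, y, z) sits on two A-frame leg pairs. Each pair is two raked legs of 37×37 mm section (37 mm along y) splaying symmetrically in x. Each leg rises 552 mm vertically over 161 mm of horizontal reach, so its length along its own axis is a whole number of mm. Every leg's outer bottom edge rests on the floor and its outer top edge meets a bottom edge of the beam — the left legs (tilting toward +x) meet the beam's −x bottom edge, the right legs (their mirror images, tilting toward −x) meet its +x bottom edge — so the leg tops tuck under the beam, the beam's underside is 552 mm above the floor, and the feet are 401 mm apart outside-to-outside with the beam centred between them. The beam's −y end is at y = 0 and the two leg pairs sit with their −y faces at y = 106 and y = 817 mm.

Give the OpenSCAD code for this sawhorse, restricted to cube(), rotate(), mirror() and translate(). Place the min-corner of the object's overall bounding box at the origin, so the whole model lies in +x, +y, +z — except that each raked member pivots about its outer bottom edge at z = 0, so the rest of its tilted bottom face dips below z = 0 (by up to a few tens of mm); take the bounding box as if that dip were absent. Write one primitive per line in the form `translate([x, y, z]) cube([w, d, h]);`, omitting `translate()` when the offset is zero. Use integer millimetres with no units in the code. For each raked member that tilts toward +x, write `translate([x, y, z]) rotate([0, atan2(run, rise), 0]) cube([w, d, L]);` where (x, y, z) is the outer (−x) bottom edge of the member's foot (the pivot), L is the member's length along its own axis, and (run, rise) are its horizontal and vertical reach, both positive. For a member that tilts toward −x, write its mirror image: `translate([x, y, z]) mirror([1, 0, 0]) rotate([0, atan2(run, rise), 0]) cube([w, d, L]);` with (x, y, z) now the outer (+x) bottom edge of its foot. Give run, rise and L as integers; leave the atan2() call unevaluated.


// leg length = √(161² + 552²) = 575
// right-leg outer foot x = 2·161 + 79 = 401
// beam min-corner = (161, 0, 552)
translate([161, 0, 552]) cube([79, 960, 58]);
translate([0, 106, 0]) rotate([0, atan2(161, 552), 0]) cube([37, 37, 575]);
translate([401, 106, 0]) mirror([1, 0, 0]) rotate([0, atan2(161, 552), 0]) cube([37, 37, 575]);
translate([0, 817, 0]) rotate([0, atan2(161, 552), 0]) cube([37, 37, 575]);
translate([401, 817, 0]) mirror([1, 0, 0]) rotate([0, atan2(161, 552), 0]) cube([37, 37, 575]);


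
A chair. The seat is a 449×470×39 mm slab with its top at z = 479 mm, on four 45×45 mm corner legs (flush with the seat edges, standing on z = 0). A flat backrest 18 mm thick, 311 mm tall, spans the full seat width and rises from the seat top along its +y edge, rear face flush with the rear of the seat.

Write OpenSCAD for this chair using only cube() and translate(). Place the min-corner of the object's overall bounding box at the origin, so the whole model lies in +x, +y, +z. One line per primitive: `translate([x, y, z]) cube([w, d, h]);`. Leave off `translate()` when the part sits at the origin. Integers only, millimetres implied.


translate([0, 0, 440]) cube([449, 470, 39]);
cube([45, 45, 440]);
translate([404, 0, 0]) cube([45, 45, 440]);
translate([0, 425, 0]) cube([45, 45, 440]);
translate([404, 425, 0]) cube([45, 45, 440]);
translate([0, 452, 479]) cube([449, 18, 311]);


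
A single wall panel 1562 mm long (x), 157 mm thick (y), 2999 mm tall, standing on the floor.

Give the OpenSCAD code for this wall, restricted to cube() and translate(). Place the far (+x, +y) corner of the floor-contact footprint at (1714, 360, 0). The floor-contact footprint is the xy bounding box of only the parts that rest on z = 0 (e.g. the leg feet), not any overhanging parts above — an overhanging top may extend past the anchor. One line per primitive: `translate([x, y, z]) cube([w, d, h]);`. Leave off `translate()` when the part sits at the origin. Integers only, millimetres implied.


translate([152, 203, 0]) cube([1562, 157, 2999]);


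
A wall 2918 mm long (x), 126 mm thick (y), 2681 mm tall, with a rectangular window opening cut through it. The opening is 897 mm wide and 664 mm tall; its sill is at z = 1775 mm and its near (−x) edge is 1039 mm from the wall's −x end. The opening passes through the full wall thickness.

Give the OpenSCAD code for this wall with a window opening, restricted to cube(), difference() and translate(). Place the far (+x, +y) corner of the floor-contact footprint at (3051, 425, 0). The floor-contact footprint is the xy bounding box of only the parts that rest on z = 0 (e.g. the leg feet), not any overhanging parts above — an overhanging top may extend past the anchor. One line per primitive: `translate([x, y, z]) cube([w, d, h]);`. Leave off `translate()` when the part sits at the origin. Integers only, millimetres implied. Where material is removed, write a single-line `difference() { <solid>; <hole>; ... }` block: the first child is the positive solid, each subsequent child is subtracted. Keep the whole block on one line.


difference() { translate([133, 299, 0]) cube([2918, 126, 2681]); translate([1172, 299, 1775]) cube([897, 126, 664]); }


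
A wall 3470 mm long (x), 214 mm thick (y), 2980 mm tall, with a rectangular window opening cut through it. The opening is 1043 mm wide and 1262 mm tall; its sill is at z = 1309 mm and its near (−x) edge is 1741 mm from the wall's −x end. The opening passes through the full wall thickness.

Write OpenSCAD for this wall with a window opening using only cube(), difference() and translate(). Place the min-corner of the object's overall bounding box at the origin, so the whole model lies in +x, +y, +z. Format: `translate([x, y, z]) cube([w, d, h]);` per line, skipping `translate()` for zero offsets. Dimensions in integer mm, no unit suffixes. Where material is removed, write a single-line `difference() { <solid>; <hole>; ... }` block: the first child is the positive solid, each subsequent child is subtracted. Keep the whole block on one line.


difference() { cube([3470, 214, 2980]); translate([1741, 0, 1309]) cube([1043, 214, 1262]); }


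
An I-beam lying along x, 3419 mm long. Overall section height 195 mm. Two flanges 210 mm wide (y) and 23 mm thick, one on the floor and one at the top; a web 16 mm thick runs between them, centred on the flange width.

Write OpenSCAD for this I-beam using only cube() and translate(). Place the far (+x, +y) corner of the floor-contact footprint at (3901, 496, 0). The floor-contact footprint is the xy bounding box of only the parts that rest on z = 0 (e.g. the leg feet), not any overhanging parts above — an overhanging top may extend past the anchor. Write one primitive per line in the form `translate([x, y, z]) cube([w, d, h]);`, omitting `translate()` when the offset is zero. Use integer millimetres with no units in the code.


translate([482, 286, 0]) cube([3419, 210, 23]);
translate([482, 383, 23]) cube([3419, 16, 149]);
translate([482, 286, 172]) cube([3419, 210, 23]);


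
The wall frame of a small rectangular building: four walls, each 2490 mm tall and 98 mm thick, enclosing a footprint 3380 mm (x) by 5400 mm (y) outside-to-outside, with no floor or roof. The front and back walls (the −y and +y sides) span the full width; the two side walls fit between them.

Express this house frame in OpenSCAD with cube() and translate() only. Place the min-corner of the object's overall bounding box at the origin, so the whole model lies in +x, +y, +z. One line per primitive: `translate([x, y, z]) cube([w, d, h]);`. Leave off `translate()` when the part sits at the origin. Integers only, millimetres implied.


cube([3380, 98, 2490]);
translate([0, 5302, 0]) cube([3380, 98, 2490]);
translate([0, 98, 0]) cube([98, 5204, 2490]);
translate([3282, 98, 0]) cube([98, 5204, 2490]);


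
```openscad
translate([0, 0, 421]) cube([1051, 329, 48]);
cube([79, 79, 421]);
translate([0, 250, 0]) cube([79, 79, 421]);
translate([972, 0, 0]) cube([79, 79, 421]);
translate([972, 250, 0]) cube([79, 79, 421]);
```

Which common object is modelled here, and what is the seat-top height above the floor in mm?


A bench. The seat-top height is 469 mm.

A long slab on four corner posts — a bench. The slab sits at z = 421 with thickness 48, so the top is 421 + 48 = 469 mm.


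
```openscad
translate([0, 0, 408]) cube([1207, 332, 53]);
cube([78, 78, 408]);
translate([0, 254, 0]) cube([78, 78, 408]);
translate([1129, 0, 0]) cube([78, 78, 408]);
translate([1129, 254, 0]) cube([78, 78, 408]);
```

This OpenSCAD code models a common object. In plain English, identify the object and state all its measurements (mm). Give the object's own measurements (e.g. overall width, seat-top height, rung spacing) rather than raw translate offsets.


A long wooden bench with a 1207 mm (x) × 332 mm (y) seat, 53 mm thick, its top surface 461 mm above the floor. Four 78 mm square legs at the seat corners, flush with the edges, run from z = 0 to the seat underside.


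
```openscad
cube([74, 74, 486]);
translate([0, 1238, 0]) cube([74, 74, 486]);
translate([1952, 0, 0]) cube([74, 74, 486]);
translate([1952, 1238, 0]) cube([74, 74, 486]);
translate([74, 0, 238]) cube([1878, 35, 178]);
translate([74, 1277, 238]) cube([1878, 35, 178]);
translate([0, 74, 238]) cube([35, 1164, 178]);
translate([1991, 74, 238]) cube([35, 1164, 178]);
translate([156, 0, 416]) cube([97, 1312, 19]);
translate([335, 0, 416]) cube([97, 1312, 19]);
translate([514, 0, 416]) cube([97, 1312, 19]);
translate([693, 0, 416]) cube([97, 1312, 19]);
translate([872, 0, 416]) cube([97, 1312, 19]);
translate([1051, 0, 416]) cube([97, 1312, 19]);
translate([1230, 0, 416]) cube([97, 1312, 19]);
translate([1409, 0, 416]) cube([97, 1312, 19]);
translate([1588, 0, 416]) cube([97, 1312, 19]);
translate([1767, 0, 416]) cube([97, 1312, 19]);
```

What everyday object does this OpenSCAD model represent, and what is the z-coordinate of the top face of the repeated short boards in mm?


A bed frame. The slat-top height is 435 mm.

Four posts, four rails, and a row of slats — a bed frame. Slats sit on the rails at z = 238 + 178 = 416; with slat thickness 19, the top is 435 mm.


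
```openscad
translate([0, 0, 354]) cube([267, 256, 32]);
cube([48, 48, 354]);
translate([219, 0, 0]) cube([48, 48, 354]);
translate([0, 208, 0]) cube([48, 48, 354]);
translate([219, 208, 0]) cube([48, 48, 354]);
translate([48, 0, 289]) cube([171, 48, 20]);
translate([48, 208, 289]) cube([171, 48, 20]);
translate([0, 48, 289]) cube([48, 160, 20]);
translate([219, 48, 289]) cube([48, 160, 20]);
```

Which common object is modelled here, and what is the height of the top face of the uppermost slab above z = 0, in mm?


A stool. The seat height is 386 mm.

A 267×256×32 slab at z = 354 on four corner posts — a stool. The seat top is 354 + 32 = 386 mm.


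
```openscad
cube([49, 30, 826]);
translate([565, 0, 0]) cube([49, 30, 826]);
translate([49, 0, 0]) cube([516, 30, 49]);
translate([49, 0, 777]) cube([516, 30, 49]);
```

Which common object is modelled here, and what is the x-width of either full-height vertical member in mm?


A picture frame. The border width is 49 mm.

Four thin pieces enclosing a rectangular opening — a picture frame. The two full-height stiles are 826 mm tall; the top rail sits at z = 777 and is 49 mm tall, so the border above the opening is 826 − 777 = 49 mm, matching the stile x-width.


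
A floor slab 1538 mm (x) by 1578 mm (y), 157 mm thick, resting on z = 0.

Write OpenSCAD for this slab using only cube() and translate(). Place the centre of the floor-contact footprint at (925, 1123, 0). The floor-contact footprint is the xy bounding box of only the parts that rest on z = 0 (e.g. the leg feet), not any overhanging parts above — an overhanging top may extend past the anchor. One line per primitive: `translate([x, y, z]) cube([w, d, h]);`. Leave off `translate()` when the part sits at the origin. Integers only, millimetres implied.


translate([156, 334, 0]) cube([1538, 1578, 157]);


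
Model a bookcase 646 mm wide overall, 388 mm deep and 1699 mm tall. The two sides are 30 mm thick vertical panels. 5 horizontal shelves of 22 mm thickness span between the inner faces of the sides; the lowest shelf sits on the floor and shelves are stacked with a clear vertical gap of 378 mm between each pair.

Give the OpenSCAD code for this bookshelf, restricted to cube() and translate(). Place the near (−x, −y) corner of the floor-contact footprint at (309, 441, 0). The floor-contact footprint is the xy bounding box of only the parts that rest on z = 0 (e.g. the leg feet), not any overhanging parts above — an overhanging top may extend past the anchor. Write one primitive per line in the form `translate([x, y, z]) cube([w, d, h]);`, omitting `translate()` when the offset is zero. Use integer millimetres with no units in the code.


translate([309, 441, 0]) cube([30, 388, 1699]);
translate([925, 441, 0]) cube([30, 388, 1699]);
translate([339, 441, 0]) cube([586, 388, 22]);
translate([339, 441, 400]) cube([586, 388, 22]);
translate([339, 441, 800]) cube([586, 388, 22]);
translate([339, 441, 1200]) cube([586, 388, 22]);
translate([339, 441, 1600]) cube([586, 388, 22]);


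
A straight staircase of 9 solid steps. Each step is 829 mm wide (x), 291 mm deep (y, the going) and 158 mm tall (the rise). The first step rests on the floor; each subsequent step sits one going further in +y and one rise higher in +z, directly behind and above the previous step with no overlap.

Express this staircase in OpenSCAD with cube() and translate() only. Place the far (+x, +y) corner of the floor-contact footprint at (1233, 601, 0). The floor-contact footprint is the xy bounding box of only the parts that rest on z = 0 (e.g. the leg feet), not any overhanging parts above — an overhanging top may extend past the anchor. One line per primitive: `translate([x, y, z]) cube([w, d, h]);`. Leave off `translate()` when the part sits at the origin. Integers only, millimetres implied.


translate([404, 310, 0]) cube([829, 291, 158]);
translate([404, 601, 158]) cube([829, 291, 158]);
translate([404, 892, 316]) cube([829, 291, 158]);
translate([404, 1183, 474]) cube([829, 291, 158]);
translate([404, 1474, 632]) cube([829, 291, 158]);
translate([404, 1765, 790]) cube([829, 291, 158]);
translate([404, 2056, 948]) cube([829, 291, 158]);
translate([404, 2347, 1106]) cube([829, 291, 158]);
translate([404, 2638, 1264]) cube([829, 291, 158]);


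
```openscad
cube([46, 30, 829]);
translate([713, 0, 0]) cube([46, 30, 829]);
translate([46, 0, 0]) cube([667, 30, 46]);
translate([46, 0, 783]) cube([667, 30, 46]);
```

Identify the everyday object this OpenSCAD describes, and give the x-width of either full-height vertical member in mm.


A picture frame. The border width is 46 mm.

Four thin pieces enclosing a rectangular opening — a picture frame. The two full-height stiles are 829 mm tall; the top rail sits at z = 783 and is 46 mm tall, so the border above the opening is 829 − 783 = 46 mm, matching the stile x-width.


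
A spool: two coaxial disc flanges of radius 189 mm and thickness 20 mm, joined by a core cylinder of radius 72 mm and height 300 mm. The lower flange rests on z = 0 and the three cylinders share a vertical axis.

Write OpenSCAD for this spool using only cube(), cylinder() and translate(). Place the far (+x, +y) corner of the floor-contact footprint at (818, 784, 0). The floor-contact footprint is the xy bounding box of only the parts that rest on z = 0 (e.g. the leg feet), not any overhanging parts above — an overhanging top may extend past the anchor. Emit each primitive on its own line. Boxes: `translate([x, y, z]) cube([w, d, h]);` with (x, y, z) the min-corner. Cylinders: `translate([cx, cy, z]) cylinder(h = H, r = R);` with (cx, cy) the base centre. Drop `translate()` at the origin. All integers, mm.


translate([629, 595, 0]) cylinder(h = 20, r = 189);
translate([629, 595, 20]) cylinder(h = 300, r = 72);
translate([629, 595, 320]) cylinder(h = 20, r = 189);


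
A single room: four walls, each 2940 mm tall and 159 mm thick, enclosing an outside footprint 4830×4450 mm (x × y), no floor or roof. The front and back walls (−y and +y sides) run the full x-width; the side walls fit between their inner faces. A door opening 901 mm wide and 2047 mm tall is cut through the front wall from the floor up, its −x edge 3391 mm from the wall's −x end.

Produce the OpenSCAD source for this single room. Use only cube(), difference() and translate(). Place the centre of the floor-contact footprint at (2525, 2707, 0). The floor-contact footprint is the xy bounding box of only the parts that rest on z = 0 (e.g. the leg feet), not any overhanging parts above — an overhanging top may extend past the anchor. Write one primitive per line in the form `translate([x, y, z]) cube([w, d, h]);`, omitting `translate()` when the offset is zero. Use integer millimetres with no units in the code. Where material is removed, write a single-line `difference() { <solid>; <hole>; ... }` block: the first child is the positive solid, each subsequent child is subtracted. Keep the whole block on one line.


difference() { translate([110, 482, 0]) cube([4830, 159, 2940]); translate([3501, 482, 0]) cube([901, 159, 2047]); }
translate([110, 4773, 0]) cube([4830, 159, 2940]);
translate([110, 641, 0]) cube([159, 4132, 2940]);
translate([4781, 641, 0]) cube([159, 4132, 2940]);


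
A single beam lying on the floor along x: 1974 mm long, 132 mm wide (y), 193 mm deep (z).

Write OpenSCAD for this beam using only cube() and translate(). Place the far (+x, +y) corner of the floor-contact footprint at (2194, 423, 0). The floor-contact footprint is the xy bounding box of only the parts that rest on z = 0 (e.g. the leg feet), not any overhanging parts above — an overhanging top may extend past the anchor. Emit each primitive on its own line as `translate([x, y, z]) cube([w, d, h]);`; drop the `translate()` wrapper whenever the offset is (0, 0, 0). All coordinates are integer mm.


translate([220, 291, 0]) cube([1974, 132, 193]);


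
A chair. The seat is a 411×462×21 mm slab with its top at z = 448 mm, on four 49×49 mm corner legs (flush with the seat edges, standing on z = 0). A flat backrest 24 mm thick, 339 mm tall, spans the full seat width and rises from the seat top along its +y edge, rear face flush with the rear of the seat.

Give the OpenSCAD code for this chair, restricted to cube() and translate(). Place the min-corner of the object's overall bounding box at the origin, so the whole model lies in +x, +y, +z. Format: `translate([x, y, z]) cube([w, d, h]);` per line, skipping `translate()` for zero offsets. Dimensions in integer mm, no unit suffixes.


translate([0, 0, 427]) cube([411, 462, 21]);
cube([49, 49, 427]);
translate([362, 0, 0]) cube([49, 49, 427]);
translate([0, 413, 0]) cube([49, 49, 427]);
translate([362, 413, 0]) cube([49, 49, 427]);
translate([0, 438, 448]) cube([411, 24, 339]);


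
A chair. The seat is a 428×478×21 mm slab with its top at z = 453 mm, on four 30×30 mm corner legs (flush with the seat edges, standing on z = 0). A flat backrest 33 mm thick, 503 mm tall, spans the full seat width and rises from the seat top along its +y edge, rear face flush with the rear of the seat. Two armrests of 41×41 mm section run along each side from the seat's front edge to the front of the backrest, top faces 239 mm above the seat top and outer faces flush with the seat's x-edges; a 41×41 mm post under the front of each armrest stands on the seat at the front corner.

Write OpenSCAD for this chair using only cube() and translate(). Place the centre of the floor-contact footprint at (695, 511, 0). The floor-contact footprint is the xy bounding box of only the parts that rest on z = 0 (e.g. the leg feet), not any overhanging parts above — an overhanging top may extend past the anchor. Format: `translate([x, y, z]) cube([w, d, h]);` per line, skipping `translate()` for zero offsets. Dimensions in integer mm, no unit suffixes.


translate([481, 272, 432]) cube([428, 478, 21]);
translate([481, 272, 0]) cube([30, 30, 432]);
translate([879, 272, 0]) cube([30, 30, 432]);
translate([481, 720, 0]) cube([30, 30, 432]);
translate([879, 720, 0]) cube([30, 30, 432]);
translate([481, 717, 453]) cube([428, 33, 503]);
translate([481, 272, 651]) cube([41, 445, 41]);
translate([868, 272, 651]) cube([41, 445, 41]);
translate([481, 272, 453]) cube([41, 41, 198]);
translate([868, 272, 453]) cube([41, 41, 198]);


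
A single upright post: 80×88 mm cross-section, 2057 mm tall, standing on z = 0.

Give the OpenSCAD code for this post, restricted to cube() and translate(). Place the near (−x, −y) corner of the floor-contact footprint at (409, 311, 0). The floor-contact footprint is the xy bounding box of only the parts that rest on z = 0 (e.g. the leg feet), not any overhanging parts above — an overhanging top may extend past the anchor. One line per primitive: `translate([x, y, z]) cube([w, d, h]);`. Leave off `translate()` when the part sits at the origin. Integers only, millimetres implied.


translate([409, 311, 0]) cube([80, 88, 2057]);


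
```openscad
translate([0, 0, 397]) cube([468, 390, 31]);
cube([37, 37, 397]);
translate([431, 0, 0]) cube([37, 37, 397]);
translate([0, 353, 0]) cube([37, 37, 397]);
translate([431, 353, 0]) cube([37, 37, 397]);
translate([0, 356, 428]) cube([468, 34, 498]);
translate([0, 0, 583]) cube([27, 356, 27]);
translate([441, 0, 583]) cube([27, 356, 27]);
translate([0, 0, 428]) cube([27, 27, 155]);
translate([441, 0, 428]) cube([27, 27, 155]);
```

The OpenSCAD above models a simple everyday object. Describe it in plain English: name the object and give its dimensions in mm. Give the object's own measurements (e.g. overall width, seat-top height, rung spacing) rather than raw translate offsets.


A chair. The seat is a 468×390×31 mm slab with its top at z = 428 mm, on four 37×37 mm corner legs (flush with the seat edges, standing on z = 0). A flat backrest 34 mm thick, 498 mm tall, spans the full seat width and rises from the seat top along its +y edge, rear face flush with the rear of the seat. Two armrests of 27×27 mm section run along each side from the seat's front edge to the front of the backrest, top faces 182 mm above the seat top and outer faces flush with the seat's x-edges; a 27×27 mm post under the front of each armrest stands on the seat at the front corner.


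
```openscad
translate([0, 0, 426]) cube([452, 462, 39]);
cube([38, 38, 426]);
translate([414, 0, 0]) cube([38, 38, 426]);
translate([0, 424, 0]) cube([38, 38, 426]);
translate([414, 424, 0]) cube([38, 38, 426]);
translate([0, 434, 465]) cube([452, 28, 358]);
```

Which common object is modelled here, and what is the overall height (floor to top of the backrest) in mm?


A chair. The overall height is 823 mm.

A slab on four corner posts with a tall panel at the back — a chair. The seat slab sits at z = 426 with thickness 39, and the 358 mm backrest starts at the seat top, so the overall height is 426 + 39 + 358 = 823 mm.


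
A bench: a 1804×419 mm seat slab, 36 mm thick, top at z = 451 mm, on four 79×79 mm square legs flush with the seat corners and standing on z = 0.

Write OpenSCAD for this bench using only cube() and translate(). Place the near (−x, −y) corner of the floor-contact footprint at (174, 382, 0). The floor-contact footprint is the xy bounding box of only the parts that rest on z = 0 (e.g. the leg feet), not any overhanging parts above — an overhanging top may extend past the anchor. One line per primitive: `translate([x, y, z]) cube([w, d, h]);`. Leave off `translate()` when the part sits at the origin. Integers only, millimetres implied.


translate([174, 382, 415]) cube([1804, 419, 36]);
translate([174, 382, 0]) cube([79, 79, 415]);
translate([174, 722, 0]) cube([79, 79, 415]);
translate([1899, 382, 0]) cube([79, 79, 415]);
translate([1899, 722, 0]) cube([79, 79, 415]);


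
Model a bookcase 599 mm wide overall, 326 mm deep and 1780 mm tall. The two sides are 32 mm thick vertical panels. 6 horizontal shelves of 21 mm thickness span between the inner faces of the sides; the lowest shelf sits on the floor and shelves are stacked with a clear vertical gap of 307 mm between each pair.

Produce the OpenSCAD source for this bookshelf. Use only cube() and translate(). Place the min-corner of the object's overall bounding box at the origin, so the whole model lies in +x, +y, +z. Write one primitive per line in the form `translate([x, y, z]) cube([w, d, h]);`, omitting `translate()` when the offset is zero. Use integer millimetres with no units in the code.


cube([32, 326, 1780]);
translate([567, 0, 0]) cube([32, 326, 1780]);
translate([32, 0, 0]) cube([535, 326, 21]);
translate([32, 0, 328]) cube([535, 326, 21]);
translate([32, 0, 656]) cube([535, 326, 21]);
translate([32, 0, 984]) cube([535, 326, 21]);
translate([32, 0, 1312]) cube([535, 326, 21]);
translate([32, 0, 1640]) cube([535, 326, 21]);


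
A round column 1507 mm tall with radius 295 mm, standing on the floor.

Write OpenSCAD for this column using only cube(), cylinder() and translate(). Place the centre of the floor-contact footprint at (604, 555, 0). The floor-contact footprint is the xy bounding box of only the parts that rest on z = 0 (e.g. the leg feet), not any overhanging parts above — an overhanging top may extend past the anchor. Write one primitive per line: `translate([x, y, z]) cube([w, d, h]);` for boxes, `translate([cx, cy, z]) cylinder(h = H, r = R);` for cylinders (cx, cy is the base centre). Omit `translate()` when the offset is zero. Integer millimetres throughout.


translate([604, 555, 0]) cylinder(h = 1507, r = 295);


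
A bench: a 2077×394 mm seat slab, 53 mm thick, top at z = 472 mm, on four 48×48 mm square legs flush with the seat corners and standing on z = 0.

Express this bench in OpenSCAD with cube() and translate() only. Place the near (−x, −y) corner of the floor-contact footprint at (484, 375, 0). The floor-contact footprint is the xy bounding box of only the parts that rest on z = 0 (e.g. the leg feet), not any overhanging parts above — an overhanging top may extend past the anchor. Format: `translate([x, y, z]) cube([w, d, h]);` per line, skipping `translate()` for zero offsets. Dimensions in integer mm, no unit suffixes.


translate([484, 375, 419]) cube([2077, 394, 53]);
translate([484, 375, 0]) cube([48, 48, 419]);
translate([484, 721, 0]) cube([48, 48, 419]);
translate([2513, 375, 0]) cube([48, 48, 419]);
translate([2513, 721, 0]) cube([48, 48, 419]);


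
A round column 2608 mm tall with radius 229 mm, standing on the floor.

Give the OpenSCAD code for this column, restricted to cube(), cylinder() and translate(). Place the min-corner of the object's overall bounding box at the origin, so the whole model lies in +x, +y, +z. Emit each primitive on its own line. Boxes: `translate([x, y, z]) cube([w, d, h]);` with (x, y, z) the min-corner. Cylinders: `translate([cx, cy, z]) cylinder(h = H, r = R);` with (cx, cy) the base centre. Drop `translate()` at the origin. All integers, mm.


translate([229, 229, 0]) cylinder(h = 2608, r = 229);


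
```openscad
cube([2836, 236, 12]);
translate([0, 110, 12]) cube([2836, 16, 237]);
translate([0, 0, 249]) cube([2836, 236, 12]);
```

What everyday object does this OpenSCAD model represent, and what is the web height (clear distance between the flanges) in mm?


An I-beam. The web height is 237 mm.

Two wide flanges with a thin centred web — an I-beam. Overall 261 mm minus two 12 mm flanges gives a web of 261 − 2·12 = 237 mm.


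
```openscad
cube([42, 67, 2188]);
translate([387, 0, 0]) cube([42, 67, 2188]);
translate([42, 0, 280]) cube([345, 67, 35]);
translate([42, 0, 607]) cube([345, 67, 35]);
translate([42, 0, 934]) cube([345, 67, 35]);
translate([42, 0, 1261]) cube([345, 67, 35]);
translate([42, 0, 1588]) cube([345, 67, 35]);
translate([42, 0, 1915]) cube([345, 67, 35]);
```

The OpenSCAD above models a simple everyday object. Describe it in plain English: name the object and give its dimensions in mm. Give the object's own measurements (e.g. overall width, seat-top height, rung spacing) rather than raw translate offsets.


A straight ladder. Two 42×67 mm vertical rails, 2188 mm tall, stand 429 mm apart (outside-to-outside) with their front faces coplanar on the −y side. 6 rungs, each 67 mm deep and 35 mm tall, span between the inner faces of the rails, front faces flush with the rails. The lowest rung's underside is at z = 280 mm and rungs are spaced 327 mm apart (underside to underside).


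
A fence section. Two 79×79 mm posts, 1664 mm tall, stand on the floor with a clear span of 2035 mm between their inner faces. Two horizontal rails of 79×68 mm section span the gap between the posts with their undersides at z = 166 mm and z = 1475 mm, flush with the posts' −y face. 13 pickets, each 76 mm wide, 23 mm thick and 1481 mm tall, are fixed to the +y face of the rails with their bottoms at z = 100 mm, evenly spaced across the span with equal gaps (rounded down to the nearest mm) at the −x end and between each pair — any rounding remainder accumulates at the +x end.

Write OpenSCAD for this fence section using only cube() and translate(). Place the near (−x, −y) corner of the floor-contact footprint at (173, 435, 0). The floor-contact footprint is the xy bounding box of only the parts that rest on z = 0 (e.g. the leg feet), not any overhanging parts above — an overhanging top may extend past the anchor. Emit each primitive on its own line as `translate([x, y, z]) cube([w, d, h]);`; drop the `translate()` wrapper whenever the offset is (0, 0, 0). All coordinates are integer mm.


translate([173, 435, 0]) cube([79, 79, 1664]);
translate([2287, 435, 0]) cube([79, 79, 1664]);
translate([252, 435, 166]) cube([2035, 79, 68]);
translate([252, 435, 1475]) cube([2035, 79, 68]);
translate([326, 514, 100]) cube([76, 23, 1481]);
translate([476, 514, 100]) cube([76, 23, 1481]);
translate([626, 514, 100]) cube([76, 23, 1481]);
translate([776, 514, 100]) cube([76, 23, 1481]);
translate([926, 514, 100]) cube([76, 23, 1481]);
translate([1076, 514, 100]) cube([76, 23, 1481]);
translate([1226, 514, 100]) cube([76, 23, 1481]);
translate([1376, 514, 100]) cube([76, 23, 1481]);
translate([1526, 514, 100]) cube([76, 23, 1481]);
translate([1676, 514, 100]) cube([76, 23, 1481]);
translate([1826, 514, 100]) cube([76, 23, 1481]);
translate([1976, 514, 100]) cube([76, 23, 1481]);
translate([2126, 514, 100]) cube([76, 23, 1481]);


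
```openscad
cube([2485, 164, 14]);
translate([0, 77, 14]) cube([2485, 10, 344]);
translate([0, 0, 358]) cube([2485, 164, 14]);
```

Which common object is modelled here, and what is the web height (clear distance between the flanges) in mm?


An I-beam. The web height is 344 mm.

Two wide flanges with a thin centred web — an I-beam. Overall 372 mm minus two 14 mm flanges gives a web of 372 − 2·14 = 344 mm.


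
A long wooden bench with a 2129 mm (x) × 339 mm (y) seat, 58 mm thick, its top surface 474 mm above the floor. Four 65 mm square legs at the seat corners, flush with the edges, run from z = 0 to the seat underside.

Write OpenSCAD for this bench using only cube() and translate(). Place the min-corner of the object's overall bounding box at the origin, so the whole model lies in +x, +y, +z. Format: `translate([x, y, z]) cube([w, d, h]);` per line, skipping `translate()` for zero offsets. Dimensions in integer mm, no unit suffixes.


translate([0, 0, 416]) cube([2129, 339, 58]);
cube([65, 65, 416]);
translate([0, 274, 0]) cube([65, 65, 416]);
translate([2064, 0, 0]) cube([65, 65, 416]);
translate([2064, 274, 0]) cube([65, 65, 416]);


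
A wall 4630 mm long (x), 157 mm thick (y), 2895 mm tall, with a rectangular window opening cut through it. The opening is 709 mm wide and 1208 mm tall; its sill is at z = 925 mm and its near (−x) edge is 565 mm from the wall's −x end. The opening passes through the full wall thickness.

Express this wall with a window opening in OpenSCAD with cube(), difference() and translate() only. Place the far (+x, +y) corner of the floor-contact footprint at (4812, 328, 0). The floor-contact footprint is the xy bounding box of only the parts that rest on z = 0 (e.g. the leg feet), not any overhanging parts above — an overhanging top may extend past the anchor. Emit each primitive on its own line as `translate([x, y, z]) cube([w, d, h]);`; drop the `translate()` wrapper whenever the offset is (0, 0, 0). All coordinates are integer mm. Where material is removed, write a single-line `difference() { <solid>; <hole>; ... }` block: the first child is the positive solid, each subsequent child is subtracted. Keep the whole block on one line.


difference() { translate([182, 171, 0]) cube([4630, 157, 2895]); translate([747, 171, 925]) cube([709, 157, 1208]); }


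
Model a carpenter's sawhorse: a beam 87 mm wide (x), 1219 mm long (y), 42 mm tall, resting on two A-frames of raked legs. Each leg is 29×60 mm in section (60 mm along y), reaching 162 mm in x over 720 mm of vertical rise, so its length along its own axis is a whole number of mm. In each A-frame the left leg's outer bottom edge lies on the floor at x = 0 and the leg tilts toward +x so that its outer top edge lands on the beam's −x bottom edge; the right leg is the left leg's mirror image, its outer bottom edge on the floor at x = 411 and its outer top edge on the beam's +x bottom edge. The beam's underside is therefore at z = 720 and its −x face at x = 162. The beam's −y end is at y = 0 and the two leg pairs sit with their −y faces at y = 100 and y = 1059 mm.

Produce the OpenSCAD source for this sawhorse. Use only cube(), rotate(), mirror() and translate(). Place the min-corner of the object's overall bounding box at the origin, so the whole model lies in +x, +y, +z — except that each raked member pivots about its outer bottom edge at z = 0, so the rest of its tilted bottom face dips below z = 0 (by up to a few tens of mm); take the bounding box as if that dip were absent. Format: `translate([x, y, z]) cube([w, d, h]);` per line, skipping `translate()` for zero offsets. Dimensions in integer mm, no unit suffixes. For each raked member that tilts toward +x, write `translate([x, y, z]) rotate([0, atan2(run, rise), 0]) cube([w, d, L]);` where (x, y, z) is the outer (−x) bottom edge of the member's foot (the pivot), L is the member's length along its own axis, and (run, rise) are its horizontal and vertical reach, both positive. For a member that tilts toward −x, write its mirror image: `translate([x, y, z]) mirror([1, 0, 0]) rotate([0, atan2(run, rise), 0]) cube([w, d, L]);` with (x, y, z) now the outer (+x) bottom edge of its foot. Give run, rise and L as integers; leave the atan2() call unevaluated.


translate([162, 0, 720]) cube([87, 1219, 42]);
translate([0, 100, 0]) rotate([0, atan2(162, 720), 0]) cube([29, 60, 738]);
translate([411, 100, 0]) mirror([1, 0, 0]) rotate([0, atan2(162, 720), 0]) cube([29, 60, 738]);
translate([0, 1059, 0]) rotate([0, atan2(162, 720), 0]) cube([29, 60, 738]);
translate([411, 1059, 0]) mirror([1, 0, 0]) rotate([0, atan2(162, 720), 0]) cube([29, 60, 738]);
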